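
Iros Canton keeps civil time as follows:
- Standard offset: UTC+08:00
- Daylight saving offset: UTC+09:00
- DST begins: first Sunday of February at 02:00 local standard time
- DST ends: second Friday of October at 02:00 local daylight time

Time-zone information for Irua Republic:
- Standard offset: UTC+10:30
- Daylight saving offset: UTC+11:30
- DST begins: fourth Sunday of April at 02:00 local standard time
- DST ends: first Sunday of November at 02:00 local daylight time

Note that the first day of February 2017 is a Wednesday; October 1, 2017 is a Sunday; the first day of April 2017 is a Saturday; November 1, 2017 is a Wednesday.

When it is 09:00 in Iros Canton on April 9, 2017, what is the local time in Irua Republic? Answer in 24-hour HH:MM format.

1 February 2017 is a Wednesday, so the first Sunday is February 5.
1 October 2017 is a Sunday, so the first Friday is October 6 and the second is October 13.
April 9, 2017 falls between 5 February and 13 October, so daylight saving is in effect and Iros Canton is at UTC+09:00.
09:00 Iros Canton − 9h = 00:00 UTC.
1 April 2017 is a Saturday, so the first Sunday is April 2 and the fourth is April 23.
1 November 2017 is a Wednesday, so the first Sunday is November 5.
At the standard offset (UTC+10:30), 00:00 UTC + 10h30m = 10:30 Irua Republic standard time.
The standard-time date in Irua Republic, April 9, 2017, is outside the daylight-saving period (23 April – 5 November), so Irua Republic is on standard time, UTC+10:30.
00:00 UTC + 10h30m = 10:30 Irua Republic.

10:30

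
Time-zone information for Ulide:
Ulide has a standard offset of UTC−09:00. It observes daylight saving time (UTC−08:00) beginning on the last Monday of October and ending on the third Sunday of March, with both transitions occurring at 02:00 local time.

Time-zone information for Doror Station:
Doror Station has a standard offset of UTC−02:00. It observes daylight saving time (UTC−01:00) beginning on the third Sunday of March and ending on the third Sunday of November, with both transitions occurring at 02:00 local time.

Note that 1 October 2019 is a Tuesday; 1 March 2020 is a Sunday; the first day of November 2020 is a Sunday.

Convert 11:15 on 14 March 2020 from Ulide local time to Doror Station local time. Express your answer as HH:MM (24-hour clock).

17:15

1 October 2019 is a Tuesday, so Mondays fall on 7, 14, 21, 28; the last is October 28.
1 March 2020 is a Sunday, so the first Sunday is March 1 and the third is March 15.
14 March 2020 falls between 28 October 2019 and 15 March 2020, so daylight saving is in effect and Ulide is at UTC−08:00.
11:15 Ulide + 8h = 19:15 UTC.
1 March 2020 is a Sunday, so the first Sunday is March 1 and the third is March 15.
1 November 2020 is a Sunday, so the first Sunday is November 1 and the third is November 15.
At the standard offset (UTC−02:00), 19:15 UTC − 2h = 17:15 Doror Station standard time.
The standard-time date in Doror Station, 14 March 2020, is outside the daylight-saving period (15 March – 15 November), so Doror Station is on standard time, UTC−02:00.
19:15 UTC − 2h = 17:15 Doror Station.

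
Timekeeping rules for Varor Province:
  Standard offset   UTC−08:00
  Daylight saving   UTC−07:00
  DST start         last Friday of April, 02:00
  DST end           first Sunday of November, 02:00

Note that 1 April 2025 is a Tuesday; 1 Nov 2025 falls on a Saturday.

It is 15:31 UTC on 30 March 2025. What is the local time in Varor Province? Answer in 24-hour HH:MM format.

07:31

1 April 2025 is a Tuesday, so Fridays fall on 4, 11, 18, 25; the last is April 25.
1 November 2025 is a Saturday, so the first Sunday is November 2.
At the standard offset (UTC−08:00), 15:31 UTC − 8h = 07:31 Varor Province standard time.
The standard-time date in Varor Province, 30 March 2025, does not fall between 25 April and 2 November, so daylight saving is not in effect and Varor Province is at UTC−08:00.
15:31 UTC − 8h = 07:31 local.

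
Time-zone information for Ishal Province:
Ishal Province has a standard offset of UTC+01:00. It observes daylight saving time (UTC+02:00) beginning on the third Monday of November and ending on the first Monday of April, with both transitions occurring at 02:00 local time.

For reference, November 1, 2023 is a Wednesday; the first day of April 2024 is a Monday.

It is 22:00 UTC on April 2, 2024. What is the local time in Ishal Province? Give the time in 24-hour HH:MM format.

23:00

1 November 2023 is a Wednesday, so the first Monday is November 6 and the third is November 20.
1 April 2024 is a Monday, so the first Monday is April 1.
At the standard offset (UTC+01:00), 22:00 UTC + 1h = 23:00 Ishal Province standard time.
The standard-time date in Ishal Province, April 2, 2024, is outside the daylight-saving period (20 November 2023 – 1 April 2024), so Ishal Province is on standard time, UTC+01:00.
22:00 UTC + 1h = 23:00 local.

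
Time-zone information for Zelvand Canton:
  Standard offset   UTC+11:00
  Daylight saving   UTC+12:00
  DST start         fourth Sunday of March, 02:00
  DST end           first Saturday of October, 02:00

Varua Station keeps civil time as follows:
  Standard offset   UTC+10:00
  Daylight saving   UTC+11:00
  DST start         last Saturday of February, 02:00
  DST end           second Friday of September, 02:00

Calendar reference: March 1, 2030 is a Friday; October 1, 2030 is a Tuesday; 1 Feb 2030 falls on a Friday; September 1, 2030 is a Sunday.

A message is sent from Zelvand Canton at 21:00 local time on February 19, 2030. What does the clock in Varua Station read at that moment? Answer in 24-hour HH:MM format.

20:00

1 March 2030 is a Friday, so the first Sunday is March 3 and the fourth is March 24.
1 October 2030 is a Tuesday, so the first Saturday is October 5.
February 19, 2030 does not fall between 24 March and 5 October, so daylight saving is not in effect and Zelvand Canton is at UTC+11:00.
21:00 Zelvand Canton − 11h = 10:00 UTC.
1 February 2030 is a Friday, so Saturdays fall on 2, 9, 16, 23; the last is February 23.
1 September 2030 is a Sunday, so the first Friday is September 6 and the second is September 13.
At the standard offset (UTC+10:00), 10:00 UTC + 10h = 20:00 Varua Station standard time.
Daylight saving runs 23 February – 13 September; the standard-time date in Varua Station, February 19, 2030, is outside that window, so Varua Station is on standard time at UTC+10:00.
10:00 UTC + 10h = 20:00 Varua Station.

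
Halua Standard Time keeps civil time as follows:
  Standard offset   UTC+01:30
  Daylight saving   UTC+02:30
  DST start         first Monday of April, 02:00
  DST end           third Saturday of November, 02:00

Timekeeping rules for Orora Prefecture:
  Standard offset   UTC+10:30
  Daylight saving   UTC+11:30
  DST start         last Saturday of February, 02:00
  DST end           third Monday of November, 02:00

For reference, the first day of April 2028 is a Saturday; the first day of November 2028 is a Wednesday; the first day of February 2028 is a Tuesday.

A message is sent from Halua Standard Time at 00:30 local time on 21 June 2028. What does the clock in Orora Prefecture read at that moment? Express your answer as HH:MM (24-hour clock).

1 April 2028 is a Saturday, so the first Monday is April 3.
1 November 2028 is a Wednesday, so the first Saturday is November 4 and the third is November 18.
21 June 2028 falls between 3 April and 18 November, so daylight saving is in effect and Halua Standard Time is at UTC+02:30.
00:30 Halua Standard Time − 2h30m = 22:00 UTC (rolling into the previous day, 20 June 2028).
1 February 2028 is a Tuesday, so Saturdays fall on 5, 12, 19, 26; the last is February 26.
1 November 2028 is a Wednesday, so the first Monday is November 6 and the third is November 20.
At the standard offset (UTC+10:30), 22:00 UTC + 10h30m = 08:30 Orora Prefecture standard time (rolling into the next day, 21 June 2028).
The standard-time date in Orora Prefecture, 21 June 2028, falls between 26 February and 20 November, so daylight saving is in effect and Orora Prefecture is at UTC+11:30.
22:00 UTC + 11h30m = 09:30 Orora Prefecture (rolling into the next day, 21 June 2028).

09:30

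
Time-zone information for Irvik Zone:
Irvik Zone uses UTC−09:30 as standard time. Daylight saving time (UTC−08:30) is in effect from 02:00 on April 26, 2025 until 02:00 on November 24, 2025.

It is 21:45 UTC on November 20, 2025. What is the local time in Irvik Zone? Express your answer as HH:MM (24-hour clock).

At the standard offset (UTC−09:30), 21:45 UTC − 9h30m = 12:15 Irvik Zone standard time.
The standard-time date in Irvik Zone, November 20, 2025, lies within the daylight-saving period (26 April – 24 November), so Irvik Zone is on daylight time, UTC−08:30.
21:45 UTC − 8h30m = 13:15 local.

13:15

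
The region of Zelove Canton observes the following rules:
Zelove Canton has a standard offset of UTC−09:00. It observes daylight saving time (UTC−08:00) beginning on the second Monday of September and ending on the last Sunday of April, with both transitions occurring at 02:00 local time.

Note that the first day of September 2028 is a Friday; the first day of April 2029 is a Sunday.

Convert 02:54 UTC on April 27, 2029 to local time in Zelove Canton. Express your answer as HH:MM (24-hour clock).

1 September 2028 is a Friday, so the first Monday is September 4 and the second is September 11.
1 April 2029 is a Sunday, so Sundays fall on 1, 8, 15, 22, 29; the last is April 29.
At the standard offset (UTC−09:00), 02:54 UTC − 9h = 17:54 Zelove Canton standard time (rolling into the previous day, 26 April 2029).
The standard-time date in Zelove Canton, April 26, 2029, falls between 11 September 2028 and 29 April 2029, so daylight saving is in effect and Zelove Canton is at UTC−08:00.
02:54 UTC − 8h = 18:54 local (rolling into the previous day, 26 April 2029).

18:54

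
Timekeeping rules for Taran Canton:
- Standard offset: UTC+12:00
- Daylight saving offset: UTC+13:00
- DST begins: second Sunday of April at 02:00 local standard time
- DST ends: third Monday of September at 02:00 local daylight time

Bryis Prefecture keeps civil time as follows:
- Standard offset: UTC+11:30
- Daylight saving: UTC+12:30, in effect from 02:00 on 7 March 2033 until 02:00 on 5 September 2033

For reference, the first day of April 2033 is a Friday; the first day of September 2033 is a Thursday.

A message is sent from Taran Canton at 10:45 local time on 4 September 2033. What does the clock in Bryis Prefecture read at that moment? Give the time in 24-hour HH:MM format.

1 April 2033 is a Friday, so the first Sunday is April 3 and the second is April 10.
1 September 2033 is a Thursday, so the first Monday is September 5 and the third is September 19.
Daylight saving runs 10 April – 19 September; 4 September 2033 is inside that window, so Taran Canton is at UTC+13:00.
10:45 Taran Canton − 13h = 21:45 UTC (rolling into the previous day, 3 September 2033).
At the standard offset (UTC+11:30), 21:45 UTC + 11h30m = 09:15 Bryis Prefecture standard time (rolling into the next day, 4 September 2033).
The standard-time date in Bryis Prefecture, 4 September 2033, lies within the daylight-saving period (7 March – 5 September), so Bryis Prefecture is on daylight time, UTC+12:30.
21:45 UTC + 12h30m = 10:15 Bryis Prefecture (rolling into the next day, 4 September 2033).

10:15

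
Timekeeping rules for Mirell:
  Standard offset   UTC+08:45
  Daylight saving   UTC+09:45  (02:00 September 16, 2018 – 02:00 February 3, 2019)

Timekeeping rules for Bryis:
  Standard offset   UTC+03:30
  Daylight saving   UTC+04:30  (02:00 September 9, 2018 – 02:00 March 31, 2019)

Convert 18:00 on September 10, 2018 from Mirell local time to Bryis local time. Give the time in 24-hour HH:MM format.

September 10, 2018 does not fall between 16 September 2018 and 3 February 2019, so daylight saving is not in effect and Mirell is at UTC+08:45.
18:00 Mirell − 8h45m = 09:15 UTC.
At the standard offset (UTC+03:30), 09:15 UTC + 3h30m = 12:45 Bryis standard time.
The standard-time date in Bryis, September 10, 2018, lies within the daylight-saving period (9 September 2018 – 31 March 2019), so Bryis is on daylight time, UTC+04:30.
09:15 UTC + 4h30m = 13:45 Bryis.

13:45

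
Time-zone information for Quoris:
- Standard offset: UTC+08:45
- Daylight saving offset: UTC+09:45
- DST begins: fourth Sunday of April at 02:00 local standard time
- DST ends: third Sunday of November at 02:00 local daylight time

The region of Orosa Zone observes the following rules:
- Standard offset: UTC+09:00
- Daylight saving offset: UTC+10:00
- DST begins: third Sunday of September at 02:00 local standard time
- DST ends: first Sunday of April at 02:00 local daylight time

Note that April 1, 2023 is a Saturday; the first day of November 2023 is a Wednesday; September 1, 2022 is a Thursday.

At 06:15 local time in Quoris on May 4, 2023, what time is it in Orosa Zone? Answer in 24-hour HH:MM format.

1 April 2023 is a Saturday, so the first Sunday is April 2 and the fourth is April 23.
1 November 2023 is a Wednesday, so the first Sunday is November 5 and the third is November 19.
Daylight saving runs 23 April – 19 November; May 4, 2023 is inside that window, so Quoris is at UTC+09:45.
06:15 Quoris − 9h45m = 20:30 UTC (rolling into the previous day, 3 May 2023).
1 September 2022 is a Thursday, so the first Sunday is September 4 and the third is September 18.
1 April 2023 is a Saturday, so the first Sunday is April 2.
At the standard offset (UTC+09:00), 20:30 UTC + 9h = 05:30 Orosa Zone standard time (rolling into the next day, 4 May 2023).
The standard-time date in Orosa Zone, May 4, 2023, is outside the daylight-saving period (18 September 2022 – 2 April 2023), so Orosa Zone is on standard time, UTC+09:00.
20:30 UTC + 9h = 05:30 Orosa Zone (rolling into the next day, 4 May 2023).

05:30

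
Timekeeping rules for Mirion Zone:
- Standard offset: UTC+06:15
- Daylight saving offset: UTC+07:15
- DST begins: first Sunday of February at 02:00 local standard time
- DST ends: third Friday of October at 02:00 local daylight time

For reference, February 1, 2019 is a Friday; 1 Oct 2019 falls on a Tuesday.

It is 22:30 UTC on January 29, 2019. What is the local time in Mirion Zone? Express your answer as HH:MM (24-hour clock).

04:45

1 February 2019 is a Friday, so the first Sunday is February 3.
1 October 2019 is a Tuesday, so the first Friday is October 4 and the third is October 18.
At the standard offset (UTC+06:15), 22:30 UTC + 6h15m = 04:45 Mirion Zone standard time (rolling into the next day, 30 January 2019).
The standard-time date in Mirion Zone, January 30, 2019, does not fall between 3 February and 18 October, so daylight saving is not in effect and Mirion Zone is at UTC+06:15.
22:30 UTC + 6h15m = 04:45 local (rolling into the next day, 30 January 2019).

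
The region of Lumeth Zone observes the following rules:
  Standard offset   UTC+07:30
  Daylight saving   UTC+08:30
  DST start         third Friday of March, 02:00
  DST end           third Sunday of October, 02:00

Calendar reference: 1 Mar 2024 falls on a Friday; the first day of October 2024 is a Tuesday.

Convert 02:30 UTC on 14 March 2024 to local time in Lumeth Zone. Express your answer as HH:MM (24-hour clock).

1 March 2024 is a Friday, so the first Friday is March 1 and the third is March 15.
1 October 2024 is a Tuesday, so the first Sunday is October 6 and the third is October 20.
At the standard offset (UTC+07:30), 02:30 UTC + 7h30m = 10:00 Lumeth Zone standard time.
The standard-time date in Lumeth Zone, 14 March 2024, does not fall between 15 March and 20 October, so daylight saving is not in effect and Lumeth Zone is at UTC+07:30.
02:30 UTC + 7h30m = 10:00 local.

10:00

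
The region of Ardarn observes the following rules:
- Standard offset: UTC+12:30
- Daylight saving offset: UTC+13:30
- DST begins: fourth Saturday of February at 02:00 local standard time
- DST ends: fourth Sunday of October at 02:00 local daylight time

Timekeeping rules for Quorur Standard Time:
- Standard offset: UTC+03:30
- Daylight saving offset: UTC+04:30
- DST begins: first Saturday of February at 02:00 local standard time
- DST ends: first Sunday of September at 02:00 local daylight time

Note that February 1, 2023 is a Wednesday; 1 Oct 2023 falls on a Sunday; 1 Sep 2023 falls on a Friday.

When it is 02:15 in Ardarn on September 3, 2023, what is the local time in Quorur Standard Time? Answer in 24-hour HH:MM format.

1 February 2023 is a Wednesday, so the first Saturday is February 4 and the fourth is February 25.
1 October 2023 is a Sunday, so the first Sunday is October 1 and the fourth is October 22.
September 3, 2023 falls between 25 February and 22 October, so daylight saving is in effect and Ardarn is at UTC+13:30.
02:15 Ardarn − 13h30m = 12:45 UTC (rolling into the previous day, 2 September 2023).
1 February 2023 is a Wednesday, so the first Saturday is February 4.
1 September 2023 is a Friday, so the first Sunday is September 3.
At the standard offset (UTC+03:30), 12:45 UTC + 3h30m = 16:15 Quorur Standard Time standard time.
Daylight saving runs 4 February – 3 September; the standard-time date in Quorur Standard Time, September 2, 2023, is inside that window, so Quorur Standard Time is at UTC+04:30.
12:45 UTC + 4h30m = 17:15 Quorur Standard Time.

17:15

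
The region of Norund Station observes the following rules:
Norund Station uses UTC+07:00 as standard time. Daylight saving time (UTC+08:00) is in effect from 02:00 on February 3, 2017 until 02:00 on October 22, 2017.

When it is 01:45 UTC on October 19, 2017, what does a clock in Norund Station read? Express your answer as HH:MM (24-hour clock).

At the standard offset (UTC+07:00), 01:45 UTC + 7h = 08:45 Norund Station standard time.
The standard-time date in Norund Station, October 19, 2017, lies within the daylight-saving period (3 February – 22 October), so Norund Station is on daylight time, UTC+08:00.
01:45 UTC + 8h = 09:45 local.

09:45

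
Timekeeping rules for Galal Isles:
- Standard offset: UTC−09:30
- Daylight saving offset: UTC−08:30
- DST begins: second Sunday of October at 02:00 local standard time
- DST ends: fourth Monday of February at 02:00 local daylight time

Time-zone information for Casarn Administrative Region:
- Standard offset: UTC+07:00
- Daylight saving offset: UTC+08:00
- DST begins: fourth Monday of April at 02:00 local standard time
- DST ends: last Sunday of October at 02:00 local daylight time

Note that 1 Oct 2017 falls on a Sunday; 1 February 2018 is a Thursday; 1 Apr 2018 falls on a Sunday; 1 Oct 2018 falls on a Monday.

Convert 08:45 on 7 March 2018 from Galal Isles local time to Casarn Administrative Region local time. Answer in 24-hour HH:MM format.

01:15

1 October 2017 is a Sunday, so the first Sunday is October 1 and the second is October 8.
1 February 2018 is a Thursday, so the first Monday is February 5 and the fourth is February 26.
7 March 2018 does not fall between 8 October 2017 and 26 February 2018, so daylight saving is not in effect and Galal Isles is at UTC−09:30.
08:45 Galal Isles + 9h30m = 18:15 UTC.
1 April 2018 is a Sunday, so the first Monday is April 2 and the fourth is April 23.
1 October 2018 is a Monday, so Sundays fall on 7, 14, 21, 28; the last is October 28.
At the standard offset (UTC+07:00), 18:15 UTC + 7h = 01:15 Casarn Administrative Region standard time (rolling into the next day, 8 March 2018).
The standard-time date in Casarn Administrative Region, 8 March 2018, is outside the daylight-saving period (23 April – 28 October), so Casarn Administrative Region is on standard time, UTC+07:00.
18:15 UTC + 7h = 01:15 Casarn Administrative Region (rolling into the next day, 8 March 2018).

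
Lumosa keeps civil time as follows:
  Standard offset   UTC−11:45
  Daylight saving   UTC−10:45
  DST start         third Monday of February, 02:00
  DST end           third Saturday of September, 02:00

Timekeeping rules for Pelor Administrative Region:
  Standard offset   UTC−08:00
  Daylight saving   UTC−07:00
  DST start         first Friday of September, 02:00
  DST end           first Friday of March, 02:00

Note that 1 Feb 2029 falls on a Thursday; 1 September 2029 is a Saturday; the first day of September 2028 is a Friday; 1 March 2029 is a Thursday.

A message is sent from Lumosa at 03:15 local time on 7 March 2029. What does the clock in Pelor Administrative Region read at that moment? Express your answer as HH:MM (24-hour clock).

06:00

1 February 2029 is a Thursday, so the first Monday is February 5 and the third is February 19.
1 September 2029 is a Saturday, so the first Saturday is September 1 and the third is September 15.
7 March 2029 falls between 19 February and 15 September, so daylight saving is in effect and Lumosa is at UTC−10:45.
03:15 Lumosa + 10h45m = 14:00 UTC.
1 September 2028 is a Friday, so the first Friday is September 1.
1 March 2029 is a Thursday, so the first Friday is March 2.
At the standard offset (UTC−08:00), 14:00 UTC − 8h = 06:00 Pelor Administrative Region standard time.
Daylight saving runs 1 September 2028 – 2 March 2029; the standard-time date in Pelor Administrative Region, 7 March 2029, is outside that window, so Pelor Administrative Region is on standard time at UTC−08:00.
14:00 UTC − 8h = 06:00 Pelor Administrative Region.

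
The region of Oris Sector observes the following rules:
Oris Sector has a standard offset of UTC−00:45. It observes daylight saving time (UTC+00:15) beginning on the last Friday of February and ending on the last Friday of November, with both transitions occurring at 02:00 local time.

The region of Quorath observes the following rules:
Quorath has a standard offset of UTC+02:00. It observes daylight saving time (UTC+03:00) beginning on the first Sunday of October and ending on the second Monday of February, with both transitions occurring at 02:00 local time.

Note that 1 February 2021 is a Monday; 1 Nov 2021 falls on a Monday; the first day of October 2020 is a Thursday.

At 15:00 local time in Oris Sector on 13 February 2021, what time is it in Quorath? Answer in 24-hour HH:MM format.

1 February 2021 is a Monday, so Fridays fall on 5, 12, 19, 26; the last is February 26.
1 November 2021 is a Monday, so Fridays fall on 5, 12, 19, 26; the last is November 26.
13 February 2021 is outside the daylight-saving period (26 February – 26 November), so Oris Sector is on standard time, UTC−00:45.
15:00 Oris Sector + 0h45m = 15:45 UTC.
1 October 2020 is a Thursday, so the first Sunday is October 4.
1 February 2021 is a Monday, so the first Monday is February 1 and the second is February 8.
At the standard offset (UTC+02:00), 15:45 UTC + 2h = 17:45 Quorath standard time.
The standard-time date in Quorath, 13 February 2021, is outside the daylight-saving period (4 October 2020 – 8 February 2021), so Quorath is on standard time, UTC+02:00.
15:45 UTC + 2h = 17:45 Quorath.

17:45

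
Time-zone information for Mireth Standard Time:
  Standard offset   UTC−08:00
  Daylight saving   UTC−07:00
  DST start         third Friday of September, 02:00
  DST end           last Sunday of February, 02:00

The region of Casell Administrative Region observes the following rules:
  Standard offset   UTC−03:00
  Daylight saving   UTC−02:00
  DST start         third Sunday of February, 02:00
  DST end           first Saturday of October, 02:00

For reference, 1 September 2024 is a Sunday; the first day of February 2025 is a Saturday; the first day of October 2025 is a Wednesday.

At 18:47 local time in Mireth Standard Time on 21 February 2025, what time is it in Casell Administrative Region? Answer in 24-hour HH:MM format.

23:47

1 September 2024 is a Sunday, so the first Friday is September 6 and the third is September 20.
1 February 2025 is a Saturday, so Sundays fall on 2, 9, 16, 23; the last is February 23.
21 February 2025 lies within the daylight-saving period (20 September 2024 – 23 February 2025), so Mireth Standard Time is on daylight time, UTC−07:00.
18:47 Mireth Standard Time + 7h = 01:47 UTC (rolling into the next day, 22 February 2025).
1 February 2025 is a Saturday, so the first Sunday is February 2 and the third is February 16.
1 October 2025 is a Wednesday, so the first Saturday is October 4.
At the standard offset (UTC−03:00), 01:47 UTC − 3h = 22:47 Casell Administrative Region standard time (rolling into the previous day, 21 February 2025).
The standard-time date in Casell Administrative Region, 21 February 2025, lies within the daylight-saving period (16 February – 4 October), so Casell Administrative Region is on daylight time, UTC−02:00.
01:47 UTC − 2h = 23:47 Casell Administrative Region (rolling into the previous day, 21 February 2025).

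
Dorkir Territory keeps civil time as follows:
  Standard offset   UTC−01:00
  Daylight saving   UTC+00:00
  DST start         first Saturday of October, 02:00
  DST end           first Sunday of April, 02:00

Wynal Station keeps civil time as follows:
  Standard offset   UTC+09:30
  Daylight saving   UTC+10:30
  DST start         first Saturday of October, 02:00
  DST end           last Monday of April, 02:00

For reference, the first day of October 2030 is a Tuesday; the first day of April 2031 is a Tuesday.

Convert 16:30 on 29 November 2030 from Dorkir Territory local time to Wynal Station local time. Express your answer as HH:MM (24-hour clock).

1 October 2030 is a Tuesday, so the first Saturday is October 5.
1 April 2031 is a Tuesday, so the first Sunday is April 6.
29 November 2030 lies within the daylight-saving period (5 October 2030 – 6 April 2031), so Dorkir Territory is on daylight time, UTC+00:00.
16:30 Dorkir Territory − 0h = 16:30 UTC.
1 October 2030 is a Tuesday, so the first Saturday is October 5.
1 April 2031 is a Tuesday, so Mondays fall on 7, 14, 21, 28; the last is April 28.
At the standard offset (UTC+09:30), 16:30 UTC + 9h30m = 02:00 Wynal Station standard time (rolling into the next day, 30 November 2030).
The standard-time date in Wynal Station, 30 November 2030, falls between 5 October 2030 and 28 April 2031, so daylight saving is in effect and Wynal Station is at UTC+10:30.
16:30 UTC + 10h30m = 03:00 Wynal Station (rolling into the next day, 30 November 2030).

03:00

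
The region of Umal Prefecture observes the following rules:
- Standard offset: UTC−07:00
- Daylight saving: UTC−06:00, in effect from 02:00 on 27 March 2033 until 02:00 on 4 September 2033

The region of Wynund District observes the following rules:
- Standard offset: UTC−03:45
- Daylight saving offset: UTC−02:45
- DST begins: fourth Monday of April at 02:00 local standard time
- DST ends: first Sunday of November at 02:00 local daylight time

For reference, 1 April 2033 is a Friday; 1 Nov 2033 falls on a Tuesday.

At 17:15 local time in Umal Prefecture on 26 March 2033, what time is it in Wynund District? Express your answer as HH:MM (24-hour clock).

20:30

26 March 2033 is outside the daylight-saving period (27 March – 4 September), so Umal Prefecture is on standard time, UTC−07:00.
17:15 Umal Prefecture + 7h = 00:15 UTC (rolling into the next day, 27 March 2033).
1 April 2033 is a Friday, so the first Monday is April 4 and the fourth is April 25.
1 November 2033 is a Tuesday, so the first Sunday is November 6.
At the standard offset (UTC−03:45), 00:15 UTC − 3h45m = 20:30 Wynund District standard time (rolling into the previous day, 26 March 2033).
Daylight saving runs 25 April – 6 November; the standard-time date in Wynund District, 26 March 2033, is outside that window, so Wynund District is on standard time at UTC−03:45.
00:15 UTC − 3h45m = 20:30 Wynund District (rolling into the previous day, 26 March 2033).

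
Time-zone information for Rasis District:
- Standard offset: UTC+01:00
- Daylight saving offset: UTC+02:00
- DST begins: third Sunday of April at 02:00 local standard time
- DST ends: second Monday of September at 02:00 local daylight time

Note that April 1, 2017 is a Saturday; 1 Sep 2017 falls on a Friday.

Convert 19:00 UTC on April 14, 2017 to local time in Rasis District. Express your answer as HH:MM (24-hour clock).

20:00

1 April 2017 is a Saturday, so the first Sunday is April 2 and the third is April 16.
1 September 2017 is a Friday, so the first Monday is September 4 and the second is September 11.
At the standard offset (UTC+01:00), 19:00 UTC + 1h = 20:00 Rasis District standard time.
The standard-time date in Rasis District, April 14, 2017, does not fall between 16 April and 11 September, so daylight saving is not in effect and Rasis District is at UTC+01:00.
19:00 UTC + 1h = 20:00 local.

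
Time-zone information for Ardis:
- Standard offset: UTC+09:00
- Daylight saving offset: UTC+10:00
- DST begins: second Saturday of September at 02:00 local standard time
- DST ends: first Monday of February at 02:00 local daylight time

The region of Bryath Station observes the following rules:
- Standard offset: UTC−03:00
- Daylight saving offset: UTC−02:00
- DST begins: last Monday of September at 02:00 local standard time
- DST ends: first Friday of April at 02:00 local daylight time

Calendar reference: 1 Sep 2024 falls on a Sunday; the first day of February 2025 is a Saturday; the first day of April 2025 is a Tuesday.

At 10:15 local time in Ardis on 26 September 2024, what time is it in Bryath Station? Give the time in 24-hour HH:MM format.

21:15

1 September 2024 is a Sunday, so the first Saturday is September 7 and the second is September 14.
1 February 2025 is a Saturday, so the first Monday is February 3.
Daylight saving runs 14 September 2024 – 3 February 2025; 26 September 2024 is inside that window, so Ardis is at UTC+10:00.
10:15 Ardis − 10h = 00:15 UTC.
1 September 2024 is a Sunday, so Mondays fall on 2, 9, 16, 23, 30; the last is September 30.
1 April 2025 is a Tuesday, so the first Friday is April 4.
At the standard offset (UTC−03:00), 00:15 UTC − 3h = 21:15 Bryath Station standard time (rolling into the previous day, 25 September 2024).
Daylight saving runs 30 September 2024 – 4 April 2025; the standard-time date in Bryath Station, 25 September 2024, is outside that window, so Bryath Station is on standard time at UTC−03:00.
00:15 UTC − 3h = 21:15 Bryath Station (rolling into the previous day, 25 September 2024).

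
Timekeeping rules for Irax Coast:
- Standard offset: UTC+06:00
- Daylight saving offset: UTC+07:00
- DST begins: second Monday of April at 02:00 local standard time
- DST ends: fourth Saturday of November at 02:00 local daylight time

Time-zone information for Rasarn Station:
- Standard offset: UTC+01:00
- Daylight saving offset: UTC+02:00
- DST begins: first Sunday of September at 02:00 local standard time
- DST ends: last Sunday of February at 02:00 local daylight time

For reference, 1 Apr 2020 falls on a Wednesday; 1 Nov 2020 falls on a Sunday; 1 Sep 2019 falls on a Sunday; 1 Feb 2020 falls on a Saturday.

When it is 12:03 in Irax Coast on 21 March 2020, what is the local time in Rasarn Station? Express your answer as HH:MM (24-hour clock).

07:03

1 April 2020 is a Wednesday, so the first Monday is April 6 and the second is April 13.
1 November 2020 is a Sunday, so the first Saturday is November 7 and the fourth is November 28.
Daylight saving runs 13 April – 28 November; 21 March 2020 is outside that window, so Irax Coast is on standard time at UTC+06:00.
12:03 Irax Coast − 6h = 06:03 UTC.
1 September 2019 is a Sunday, so the first Sunday is September 1.
1 February 2020 is a Saturday, so Sundays fall on 2, 9, 16, 23; the last is February 23.
At the standard offset (UTC+01:00), 06:03 UTC + 1h = 07:03 Rasarn Station standard time.
The standard-time date in Rasarn Station, 21 March 2020, is outside the daylight-saving period (1 September 2019 – 23 February 2020), so Rasarn Station is on standard time, UTC+01:00.
06:03 UTC + 1h = 07:03 Rasarn Station.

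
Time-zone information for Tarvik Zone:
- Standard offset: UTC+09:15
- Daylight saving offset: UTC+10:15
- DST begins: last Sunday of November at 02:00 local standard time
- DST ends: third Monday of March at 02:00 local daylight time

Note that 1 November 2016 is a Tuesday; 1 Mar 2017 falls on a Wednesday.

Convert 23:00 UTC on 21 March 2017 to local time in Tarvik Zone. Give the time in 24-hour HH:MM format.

1 November 2016 is a Tuesday, so Sundays fall on 6, 13, 20, 27; the last is November 27.
1 March 2017 is a Wednesday, so the first Monday is March 6 and the third is March 20.
At the standard offset (UTC+09:15), 23:00 UTC + 9h15m = 08:15 Tarvik Zone standard time (rolling into the next day, 22 March 2017).
The standard-time date in Tarvik Zone, 22 March 2017, is outside the daylight-saving period (27 November 2016 – 20 March 2017), so Tarvik Zone is on standard time, UTC+09:15.
23:00 UTC + 9h15m = 08:15 local (rolling into the next day, 22 March 2017).

08:15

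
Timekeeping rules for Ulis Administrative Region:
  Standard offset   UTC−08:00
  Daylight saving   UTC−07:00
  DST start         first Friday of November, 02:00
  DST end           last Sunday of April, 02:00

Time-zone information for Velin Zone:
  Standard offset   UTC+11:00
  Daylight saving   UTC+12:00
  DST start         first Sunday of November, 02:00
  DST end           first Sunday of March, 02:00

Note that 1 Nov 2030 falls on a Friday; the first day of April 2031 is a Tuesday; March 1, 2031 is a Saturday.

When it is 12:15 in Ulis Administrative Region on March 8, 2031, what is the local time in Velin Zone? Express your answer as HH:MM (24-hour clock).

1 November 2030 is a Friday, so the first Friday is November 1.
1 April 2031 is a Tuesday, so Sundays fall on 6, 13, 20, 27; the last is April 27.
March 8, 2031 lies within the daylight-saving period (1 November 2030 – 27 April 2031), so Ulis Administrative Region is on daylight time, UTC−07:00.
12:15 Ulis Administrative Region + 7h = 19:15 UTC.
1 November 2030 is a Friday, so the first Sunday is November 3.
1 March 2031 is a Saturday, so the first Sunday is March 2.
At the standard offset (UTC+11:00), 19:15 UTC + 11h = 06:15 Velin Zone standard time (rolling into the next day, 9 March 2031).
The standard-time date in Velin Zone, March 9, 2031, does not fall between 3 November 2030 and 2 March 2031, so daylight saving is not in effect and Velin Zone is at UTC+11:00.
19:15 UTC + 11h = 06:15 Velin Zone (rolling into the next day, 9 March 2031).

06:15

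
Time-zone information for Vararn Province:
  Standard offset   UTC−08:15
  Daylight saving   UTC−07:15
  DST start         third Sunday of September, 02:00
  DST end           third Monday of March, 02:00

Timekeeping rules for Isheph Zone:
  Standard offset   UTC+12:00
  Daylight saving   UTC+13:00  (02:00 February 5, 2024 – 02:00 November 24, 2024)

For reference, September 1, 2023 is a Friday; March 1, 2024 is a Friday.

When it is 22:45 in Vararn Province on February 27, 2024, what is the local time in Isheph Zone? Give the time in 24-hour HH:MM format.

19:00

1 September 2023 is a Friday, so the first Sunday is September 3 and the third is September 17.
1 March 2024 is a Friday, so the first Monday is March 4 and the third is March 18.
Daylight saving runs 17 September 2023 – 18 March 2024; February 27, 2024 is inside that window, so Vararn Province is at UTC−07:15.
22:45 Vararn Province + 7h15m = 06:00 UTC (rolling into the next day, 28 February 2024).
At the standard offset (UTC+12:00), 06:00 UTC + 12h = 18:00 Isheph Zone standard time.
The standard-time date in Isheph Zone, February 28, 2024, falls between 5 February and 24 November, so daylight saving is in effect and Isheph Zone is at UTC+13:00.
06:00 UTC + 13h = 19:00 Isheph Zone.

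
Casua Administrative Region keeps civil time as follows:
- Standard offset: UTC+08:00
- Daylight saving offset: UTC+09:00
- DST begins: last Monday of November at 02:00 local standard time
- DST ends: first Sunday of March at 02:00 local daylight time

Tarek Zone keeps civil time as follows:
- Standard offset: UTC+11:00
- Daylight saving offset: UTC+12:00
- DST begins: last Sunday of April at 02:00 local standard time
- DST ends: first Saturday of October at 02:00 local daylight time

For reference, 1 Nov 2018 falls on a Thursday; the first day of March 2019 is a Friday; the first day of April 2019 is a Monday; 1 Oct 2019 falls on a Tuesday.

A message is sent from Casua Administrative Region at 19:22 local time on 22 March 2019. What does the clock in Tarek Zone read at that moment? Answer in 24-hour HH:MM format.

1 November 2018 is a Thursday, so Mondays fall on 5, 12, 19, 26; the last is November 26.
1 March 2019 is a Friday, so the first Sunday is March 3.
Daylight saving runs 26 November 2018 – 3 March 2019; 22 March 2019 is outside that window, so Casua Administrative Region is on standard time at UTC+08:00.
19:22 Casua Administrative Region − 8h = 11:22 UTC.
1 April 2019 is a Monday, so Sundays fall on 7, 14, 21, 28; the last is April 28.
1 October 2019 is a Tuesday, so the first Saturday is October 5.
At the standard offset (UTC+11:00), 11:22 UTC + 11h = 22:22 Tarek Zone standard time.
The standard-time date in Tarek Zone, 22 March 2019, does not fall between 28 April and 5 October, so daylight saving is not in effect and Tarek Zone is at UTC+11:00.
11:22 UTC + 11h = 22:22 Tarek Zone.

22:22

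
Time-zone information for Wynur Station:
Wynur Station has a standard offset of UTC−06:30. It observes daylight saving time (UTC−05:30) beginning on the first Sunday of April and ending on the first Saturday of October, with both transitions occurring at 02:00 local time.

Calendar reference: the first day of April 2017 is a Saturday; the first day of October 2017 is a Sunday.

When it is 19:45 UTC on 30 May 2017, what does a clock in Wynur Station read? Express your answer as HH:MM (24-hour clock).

14:15

1 April 2017 is a Saturday, so the first Sunday is April 2.
1 October 2017 is a Sunday, so the first Saturday is October 7.
At the standard offset (UTC−06:30), 19:45 UTC − 6h30m = 13:15 Wynur Station standard time.
The standard-time date in Wynur Station, 30 May 2017, lies within the daylight-saving period (2 April – 7 October), so Wynur Station is on daylight time, UTC−05:30.
19:45 UTC − 5h30m = 14:15 local.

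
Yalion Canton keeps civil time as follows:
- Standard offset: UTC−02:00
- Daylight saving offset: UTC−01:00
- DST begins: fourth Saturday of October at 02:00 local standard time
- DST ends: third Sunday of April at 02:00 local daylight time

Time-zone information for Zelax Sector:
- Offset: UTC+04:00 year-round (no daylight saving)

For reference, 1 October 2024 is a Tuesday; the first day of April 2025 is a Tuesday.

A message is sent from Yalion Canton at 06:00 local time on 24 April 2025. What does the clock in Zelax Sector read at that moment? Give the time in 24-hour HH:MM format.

1 October 2024 is a Tuesday, so the first Saturday is October 5 and the fourth is October 26.
1 April 2025 is a Tuesday, so the first Sunday is April 6 and the third is April 20.
Daylight saving runs 26 October 2024 – 20 April 2025; 24 April 2025 is outside that window, so Yalion Canton is on standard time at UTC−02:00.
06:00 Yalion Canton + 2h = 08:00 UTC.
Zelax Sector has no daylight saving, so its offset is UTC+04:00 year-round.
08:00 UTC + 4h = 12:00 Zelax Sector.

12:00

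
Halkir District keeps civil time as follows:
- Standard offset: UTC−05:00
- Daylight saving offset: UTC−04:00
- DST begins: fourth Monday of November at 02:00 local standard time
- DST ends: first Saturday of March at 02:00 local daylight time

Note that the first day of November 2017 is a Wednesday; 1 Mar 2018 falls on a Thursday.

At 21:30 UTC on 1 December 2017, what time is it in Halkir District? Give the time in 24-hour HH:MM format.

17:30

1 November 2017 is a Wednesday, so the first Monday is November 6 and the fourth is November 27.
1 March 2018 is a Thursday, so the first Saturday is March 3.
At the standard offset (UTC−05:00), 21:30 UTC − 5h = 16:30 Halkir District standard time.
The standard-time date in Halkir District, 1 December 2017, lies within the daylight-saving period (27 November 2017 – 3 March 2018), so Halkir District is on daylight time, UTC−04:00.
21:30 UTC − 4h = 17:30 local.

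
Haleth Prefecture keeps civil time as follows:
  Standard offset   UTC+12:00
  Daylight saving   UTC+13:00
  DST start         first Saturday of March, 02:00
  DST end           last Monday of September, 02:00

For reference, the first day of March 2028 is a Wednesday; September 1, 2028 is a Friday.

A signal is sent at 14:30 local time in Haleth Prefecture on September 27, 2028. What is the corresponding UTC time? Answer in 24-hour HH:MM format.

02:30

1 March 2028 is a Wednesday, so the first Saturday is March 4.
1 September 2028 is a Friday, so Mondays fall on 4, 11, 18, 25; the last is September 25.
Daylight saving runs 4 March – 25 September; September 27, 2028 is outside that window, so Haleth Prefecture is on standard time at UTC+12:00.
14:30 local − 12h = 02:30 UTC.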